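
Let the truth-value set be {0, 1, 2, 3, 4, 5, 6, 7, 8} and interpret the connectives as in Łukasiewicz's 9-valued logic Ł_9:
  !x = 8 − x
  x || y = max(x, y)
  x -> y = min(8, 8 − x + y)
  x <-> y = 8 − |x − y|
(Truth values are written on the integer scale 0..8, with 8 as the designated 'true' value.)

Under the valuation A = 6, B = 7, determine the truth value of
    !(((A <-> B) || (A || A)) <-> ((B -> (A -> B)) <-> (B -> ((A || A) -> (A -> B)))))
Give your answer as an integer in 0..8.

A <-> B = 6 <-> 7 = 7
A || A = 6 || 6 = 6
(A <-> B) || (A || A) = 7 || 6 = 7
A -> B = 6 -> 7 = 8
B -> (A -> B) = 7 -> 8 = 8
A || A = 6 || 6 = 6
A -> B = 6 -> 7 = 8
(A || A) -> (A -> B) = 6 -> 8 = 8
B -> ((A || A) -> (A -> B)) = 7 -> 8 = 8
(B -> (A -> B)) <-> (B -> ((A || A) -> (A -> B))) = 8 <-> 8 = 8
((A <-> B) || (A || A)) <-> ((B -> (A -> B)) <-> (B -> ((A || A) -> (A -> B)))) = 7 <-> 8 = 7
!(((A <-> B) || (A || A)) <-> ((B -> (A -> B)) <-> (B -> ((A || A) -> (A -> B))))) = !7 = 1

1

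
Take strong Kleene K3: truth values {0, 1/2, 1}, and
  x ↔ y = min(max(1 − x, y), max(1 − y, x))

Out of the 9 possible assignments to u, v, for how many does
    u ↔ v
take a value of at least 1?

2

u = 0, v = 0 ↦ 1  ≥
u = 0, v = 1/2 ↦ 1/2  <
u = 0, v = 1 ↦ 0  <
u = 1/2, v = 0 ↦ 1/2  <
u = 1/2, v = 1/2 ↦ 1/2  <
u = 1/2, v = 1 ↦ 1/2  <
u = 1, v = 0 ↦ 0  <
u = 1, v = 1/2 ↦ 1/2  <
u = 1, v = 1 ↦ 1  ≥
So 2 of the 9 assignments meet the threshold.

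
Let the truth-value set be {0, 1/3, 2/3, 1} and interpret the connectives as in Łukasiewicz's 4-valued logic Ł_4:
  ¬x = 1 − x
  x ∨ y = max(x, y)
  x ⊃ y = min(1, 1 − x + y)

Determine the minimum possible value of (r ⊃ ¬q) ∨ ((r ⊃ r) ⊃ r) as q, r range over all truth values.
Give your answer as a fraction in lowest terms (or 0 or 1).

Take q = 2/3, r = 2/3:
¬q = ¬2/3 = 1/3
r ⊃ ¬q = 2/3 ⊃ 1/3 = 2/3
r ⊃ r = 2/3 ⊃ 2/3 = 1
(r ⊃ r) ⊃ r = 1 ⊃ 2/3 = 2/3
(r ⊃ ¬q) ∨ ((r ⊃ r) ⊃ r) = 2/3 ∨ 2/3 = 2/3
No assignment yields a value below 2/3, so this is the minimum.

2/3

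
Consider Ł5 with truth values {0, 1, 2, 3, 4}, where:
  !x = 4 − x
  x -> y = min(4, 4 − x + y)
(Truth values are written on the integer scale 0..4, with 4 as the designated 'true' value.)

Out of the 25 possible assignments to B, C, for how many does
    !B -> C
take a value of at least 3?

19

value 4: 15 assignments (counts)
value 3: 4 assignments (counts)
value 2: 3 assignments
value 1: 2 assignments
value 0: 1 assignment
So 19 of the 25 assignments meet the threshold.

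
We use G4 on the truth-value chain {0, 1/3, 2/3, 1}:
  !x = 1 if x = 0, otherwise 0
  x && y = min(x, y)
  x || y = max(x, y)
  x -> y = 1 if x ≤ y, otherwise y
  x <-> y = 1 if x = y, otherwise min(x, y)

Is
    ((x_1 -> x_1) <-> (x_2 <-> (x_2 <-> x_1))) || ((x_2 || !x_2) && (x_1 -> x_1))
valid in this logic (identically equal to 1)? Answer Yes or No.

Counterexample: take x_1 = 0, x_2 = 1/3.
x_1 -> x_1 = 0 -> 0 = 1
x_2 <-> x_1 = 1/3 <-> 0 = 0
x_2 <-> (x_2 <-> x_1) = 1/3 <-> 0 = 0
(x_1 -> x_1) <-> (x_2 <-> (x_2 <-> x_1)) = 1 <-> 0 = 0
!x_2 = !1/3 = 0
x_2 || !x_2 = 1/3 || 0 = 1/3
x_1 -> x_1 = 0 -> 0 = 1
(x_2 || !x_2) && (x_1 -> x_1) = 1/3 && 1 = 1/3
((x_1 -> x_1) <-> (x_2 <-> (x_2 <-> x_1))) || ((x_2 || !x_2) && (x_1 -> x_1)) = 0 || 1/3 = 1/3
This gives 1/3 ≠ 1.

No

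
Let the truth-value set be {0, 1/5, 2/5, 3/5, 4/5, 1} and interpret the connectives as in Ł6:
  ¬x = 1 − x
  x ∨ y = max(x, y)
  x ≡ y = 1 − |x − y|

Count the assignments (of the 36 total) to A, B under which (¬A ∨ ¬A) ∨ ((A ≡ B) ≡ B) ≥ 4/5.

value 1: 14 assignments (counts)
value 4/5: 13 assignments (counts)
value 3/5: 9 assignments
So 27 of the 36 assignments meet the threshold.

27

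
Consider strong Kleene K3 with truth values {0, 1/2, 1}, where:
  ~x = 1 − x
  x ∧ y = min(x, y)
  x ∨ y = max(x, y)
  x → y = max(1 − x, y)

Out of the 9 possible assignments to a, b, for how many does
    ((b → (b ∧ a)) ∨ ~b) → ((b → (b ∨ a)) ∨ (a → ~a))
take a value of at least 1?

a = 0, b = 0 ↦ 1  ≥
a = 0, b = 1/2 ↦ 1  ≥
a = 0, b = 1 ↦ 1  ≥
a = 1/2, b = 0 ↦ 1  ≥
a = 1/2, b = 1/2 ↦ 1/2  <
a = 1/2, b = 1 ↦ 1  ≥
a = 1, b = 0 ↦ 1  ≥
a = 1, b = 1/2 ↦ 1  ≥
a = 1, b = 1 ↦ 1  ≥
So 8 of the 9 assignments meet the threshold.

8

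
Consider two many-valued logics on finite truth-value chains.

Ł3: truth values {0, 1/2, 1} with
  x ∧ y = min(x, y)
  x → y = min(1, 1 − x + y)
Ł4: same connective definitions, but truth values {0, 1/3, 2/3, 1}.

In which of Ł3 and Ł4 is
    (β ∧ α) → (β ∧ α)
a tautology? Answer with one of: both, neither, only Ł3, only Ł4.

both

In Ł3: every assignment gives 1 — tautology.
In Ł4: every assignment gives 1 — tautology.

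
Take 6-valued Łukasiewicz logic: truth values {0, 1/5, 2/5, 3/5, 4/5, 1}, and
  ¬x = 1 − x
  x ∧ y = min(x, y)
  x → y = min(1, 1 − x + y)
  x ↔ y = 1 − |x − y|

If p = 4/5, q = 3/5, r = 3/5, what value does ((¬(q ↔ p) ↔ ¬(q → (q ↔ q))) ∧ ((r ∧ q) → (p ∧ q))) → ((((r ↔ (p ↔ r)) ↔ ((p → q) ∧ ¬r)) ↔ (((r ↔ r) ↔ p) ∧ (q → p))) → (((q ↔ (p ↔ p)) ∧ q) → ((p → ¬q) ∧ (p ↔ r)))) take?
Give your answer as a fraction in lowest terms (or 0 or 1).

q ↔ p = 3/5 ↔ 4/5 = 4/5
¬(q ↔ p) = ¬4/5 = 1/5
q ↔ q = 3/5 ↔ 3/5 = 1
q → (q ↔ q) = 3/5 → 1 = 1
¬(q → (q ↔ q)) = ¬1 = 0
¬(q ↔ p) ↔ ¬(q → (q ↔ q)) = 1/5 ↔ 0 = 4/5
r ∧ q = 3/5 ∧ 3/5 = 3/5
p ∧ q = 4/5 ∧ 3/5 = 3/5
(r ∧ q) → (p ∧ q) = 3/5 → 3/5 = 1
(¬(q ↔ p) ↔ ¬(q → (q ↔ q))) ∧ ((r ∧ q) → (p ∧ q)) = 4/5 ∧ 1 = 4/5
p ↔ r = 4/5 ↔ 3/5 = 4/5
r ↔ (p ↔ r) = 3/5 ↔ 4/5 = 4/5
p → q = 4/5 → 3/5 = 4/5
¬r = ¬3/5 = 2/5
(p → q) ∧ ¬r = 4/5 ∧ 2/5 = 2/5
(r ↔ (p ↔ r)) ↔ ((p → q) ∧ ¬r) = 4/5 ↔ 2/5 = 3/5
r ↔ r = 3/5 ↔ 3/5 = 1
(r ↔ r) ↔ p = 1 ↔ 4/5 = 4/5
q → p = 3/5 → 4/5 = 1
((r ↔ r) ↔ p) ∧ (q → p) = 4/5 ∧ 1 = 4/5
((r ↔ (p ↔ r)) ↔ ((p → q) ∧ ¬r)) ↔ (((r ↔ r) ↔ p) ∧ (q → p)) = 3/5 ↔ 4/5 = 4/5
p ↔ p = 4/5 ↔ 4/5 = 1
q ↔ (p ↔ p) = 3/5 ↔ 1 = 3/5
(q ↔ (p ↔ p)) ∧ q = 3/5 ∧ 3/5 = 3/5
¬q = ¬3/5 = 2/5
p → ¬q = 4/5 → 2/5 = 3/5
p ↔ r = 4/5 ↔ 3/5 = 4/5
(p → ¬q) ∧ (p ↔ r) = 3/5 ∧ 4/5 = 3/5
((q ↔ (p ↔ p)) ∧ q) → ((p → ¬q) ∧ (p ↔ r)) = 3/5 → 3/5 = 1
(((r ↔ (p ↔ r)) ↔ ((p → q) ∧ ¬r)) ↔ (((r ↔ r) ↔ p) ∧ (q → p))) → (((q ↔ (p ↔ p)) ∧ q) → ((p → ¬q) ∧ (p ↔ r))) = 4/5 → 1 = 1
((¬(q ↔ p) ↔ ¬(q → (q ↔ q))) ∧ ((r ∧ q) → (p ∧ q))) → ((((r ↔ (p ↔ r)) ↔ ((p → q) ∧ ¬r)) ↔ (((r ↔ r) ↔ p) ∧ (q → p))) → (((q ↔ (p ↔ p)) ∧ q) → ((p → ¬q) ∧ (p ↔ r)))) = 4/5 → 1 = 1

1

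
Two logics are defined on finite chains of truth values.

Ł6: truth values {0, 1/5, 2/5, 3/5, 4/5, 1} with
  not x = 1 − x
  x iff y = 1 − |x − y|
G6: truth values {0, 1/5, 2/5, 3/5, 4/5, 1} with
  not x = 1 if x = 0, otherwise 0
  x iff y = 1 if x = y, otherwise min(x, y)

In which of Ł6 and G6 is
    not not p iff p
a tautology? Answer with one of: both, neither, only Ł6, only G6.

only Ł6

In Ł6: every assignment gives 1 — tautology.
In G6: at p = 1/5 the value is 1/5 — not a tautology.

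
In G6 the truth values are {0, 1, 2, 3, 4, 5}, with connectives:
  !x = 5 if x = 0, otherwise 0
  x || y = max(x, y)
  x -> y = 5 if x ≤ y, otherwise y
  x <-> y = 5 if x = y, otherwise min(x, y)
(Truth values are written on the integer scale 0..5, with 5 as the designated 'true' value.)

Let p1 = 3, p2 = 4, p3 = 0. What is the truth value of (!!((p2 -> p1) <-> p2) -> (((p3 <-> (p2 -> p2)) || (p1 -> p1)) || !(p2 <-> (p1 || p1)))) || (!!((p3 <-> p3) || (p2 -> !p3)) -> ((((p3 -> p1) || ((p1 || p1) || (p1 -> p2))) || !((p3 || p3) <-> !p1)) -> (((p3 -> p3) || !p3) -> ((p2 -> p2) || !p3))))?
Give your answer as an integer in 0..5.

5

p2 -> p1 = 4 -> 3 = 3
(p2 -> p1) <-> p2 = 3 <-> 4 = 3
!((p2 -> p1) <-> p2) = !3 = 0
!!((p2 -> p1) <-> p2) = !0 = 5
p2 -> p2 = 4 -> 4 = 5
p3 <-> (p2 -> p2) = 0 <-> 5 = 0
p1 -> p1 = 3 -> 3 = 5
(p3 <-> (p2 -> p2)) || (p1 -> p1) = 0 || 5 = 5
p1 || p1 = 3 || 3 = 3
p2 <-> (p1 || p1) = 4 <-> 3 = 3
!(p2 <-> (p1 || p1)) = !3 = 0
((p3 <-> (p2 -> p2)) || (p1 -> p1)) || !(p2 <-> (p1 || p1)) = 5 || 0 = 5
!!((p2 -> p1) <-> p2) -> (((p3 <-> (p2 -> p2)) || (p1 -> p1)) || !(p2 <-> (p1 || p1))) = 5 -> 5 = 5
p3 <-> p3 = 0 <-> 0 = 5
!p3 = !0 = 5
p2 -> !p3 = 4 -> 5 = 5
(p3 <-> p3) || (p2 -> !p3) = 5 || 5 = 5
!((p3 <-> p3) || (p2 -> !p3)) = !5 = 0
!!((p3 <-> p3) || (p2 -> !p3)) = !0 = 5
p3 -> p1 = 0 -> 3 = 5
p1 || p1 = 3 || 3 = 3
p1 -> p2 = 3 -> 4 = 5
(p1 || p1) || (p1 -> p2) = 3 || 5 = 5
(p3 -> p1) || ((p1 || p1) || (p1 -> p2)) = 5 || 5 = 5
p3 || p3 = 0 || 0 = 0
!p1 = !3 = 0
(p3 || p3) <-> !p1 = 0 <-> 0 = 5
!((p3 || p3) <-> !p1) = !5 = 0
((p3 -> p1) || ((p1 || p1) || (p1 -> p2))) || !((p3 || p3) <-> !p1) = 5 || 0 = 5
p3 -> p3 = 0 -> 0 = 5
!p3 = !0 = 5
(p3 -> p3) || !p3 = 5 || 5 = 5
p2 -> p2 = 4 -> 4 = 5
!p3 = !0 = 5
(p2 -> p2) || !p3 = 5 || 5 = 5
((p3 -> p3) || !p3) -> ((p2 -> p2) || !p3) = 5 -> 5 = 5
(((p3 -> p1) || ((p1 || p1) || (p1 -> p2))) || !((p3 || p3) <-> !p1)) -> (((p3 -> p3) || !p3) -> ((p2 -> p2) || !p3)) = 5 -> 5 = 5
!!((p3 <-> p3) || (p2 -> !p3)) -> ((((p3 -> p1) || ((p1 || p1) || (p1 -> p2))) || !((p3 || p3) <-> !p1)) -> (((p3 -> p3) || !p3) -> ((p2 -> p2) || !p3))) = 5 -> 5 = 5
(!!((p2 -> p1) <-> p2) -> (((p3 <-> (p2 -> p2)) || (p1 -> p1)) || !(p2 <-> (p1 || p1)))) || (!!((p3 <-> p3) || (p2 -> !p3)) -> ((((p3 -> p1) || ((p1 || p1) || (p1 -> p2))) || !((p3 || p3) <-> !p1)) -> (((p3 -> p3) || !p3) -> ((p2 -> p2) || !p3)))) = 5 || 5 = 5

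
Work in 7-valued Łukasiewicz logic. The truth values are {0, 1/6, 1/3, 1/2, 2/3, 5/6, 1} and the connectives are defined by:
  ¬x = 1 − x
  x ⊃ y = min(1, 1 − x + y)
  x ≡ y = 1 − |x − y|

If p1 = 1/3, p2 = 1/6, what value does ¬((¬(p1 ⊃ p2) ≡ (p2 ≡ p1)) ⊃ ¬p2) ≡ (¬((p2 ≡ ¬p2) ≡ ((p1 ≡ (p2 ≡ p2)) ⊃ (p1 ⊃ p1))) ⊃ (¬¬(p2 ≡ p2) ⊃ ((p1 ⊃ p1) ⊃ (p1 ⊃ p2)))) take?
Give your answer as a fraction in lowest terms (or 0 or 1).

0

p1 ⊃ p2 = 1/3 ⊃ 1/6 = 5/6
¬(p1 ⊃ p2) = ¬5/6 = 1/6
p2 ≡ p1 = 1/6 ≡ 1/3 = 5/6
¬(p1 ⊃ p2) ≡ (p2 ≡ p1) = 1/6 ≡ 5/6 = 1/3
¬p2 = ¬1/6 = 5/6
(¬(p1 ⊃ p2) ≡ (p2 ≡ p1)) ⊃ ¬p2 = 1/3 ⊃ 5/6 = 1
¬((¬(p1 ⊃ p2) ≡ (p2 ≡ p1)) ⊃ ¬p2) = ¬1 = 0
¬p2 = ¬1/6 = 5/6
p2 ≡ ¬p2 = 1/6 ≡ 5/6 = 1/3
p2 ≡ p2 = 1/6 ≡ 1/6 = 1
p1 ≡ (p2 ≡ p2) = 1/3 ≡ 1 = 1/3
p1 ⊃ p1 = 1/3 ⊃ 1/3 = 1
(p1 ≡ (p2 ≡ p2)) ⊃ (p1 ⊃ p1) = 1/3 ⊃ 1 = 1
(p2 ≡ ¬p2) ≡ ((p1 ≡ (p2 ≡ p2)) ⊃ (p1 ⊃ p1)) = 1/3 ≡ 1 = 1/3
¬((p2 ≡ ¬p2) ≡ ((p1 ≡ (p2 ≡ p2)) ⊃ (p1 ⊃ p1))) = ¬1/3 = 2/3
p2 ≡ p2 = 1/6 ≡ 1/6 = 1
¬(p2 ≡ p2) = ¬1 = 0
¬¬(p2 ≡ p2) = ¬0 = 1
p1 ⊃ p1 = 1/3 ⊃ 1/3 = 1
p1 ⊃ p2 = 1/3 ⊃ 1/6 = 5/6
(p1 ⊃ p1) ⊃ (p1 ⊃ p2) = 1 ⊃ 5/6 = 5/6
¬¬(p2 ≡ p2) ⊃ ((p1 ⊃ p1) ⊃ (p1 ⊃ p2)) = 1 ⊃ 5/6 = 5/6
¬((p2 ≡ ¬p2) ≡ ((p1 ≡ (p2 ≡ p2)) ⊃ (p1 ⊃ p1))) ⊃ (¬¬(p2 ≡ p2) ⊃ ((p1 ⊃ p1) ⊃ (p1 ⊃ p2))) = 2/3 ⊃ 5/6 = 1
¬((¬(p1 ⊃ p2) ≡ (p2 ≡ p1)) ⊃ ¬p2) ≡ (¬((p2 ≡ ¬p2) ≡ ((p1 ≡ (p2 ≡ p2)) ⊃ (p1 ⊃ p1))) ⊃ (¬¬(p2 ≡ p2) ⊃ ((p1 ⊃ p1) ⊃ (p1 ⊃ p2)))) = 0 ≡ 1 = 0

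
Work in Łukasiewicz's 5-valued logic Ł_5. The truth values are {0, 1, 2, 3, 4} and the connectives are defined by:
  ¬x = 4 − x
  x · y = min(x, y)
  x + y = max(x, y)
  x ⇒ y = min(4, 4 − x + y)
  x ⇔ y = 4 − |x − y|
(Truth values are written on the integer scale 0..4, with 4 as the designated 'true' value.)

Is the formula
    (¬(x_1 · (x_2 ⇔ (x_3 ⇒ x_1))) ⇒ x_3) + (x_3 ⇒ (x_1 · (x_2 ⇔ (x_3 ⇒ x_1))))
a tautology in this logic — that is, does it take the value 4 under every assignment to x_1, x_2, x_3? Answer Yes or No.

No

Counterexample: take x_1 = 0, x_2 = 0, x_3 = 1.
x_3 ⇒ x_1 = 1 ⇒ 0 = 3
x_2 ⇔ (x_3 ⇒ x_1) = 0 ⇔ 3 = 1
x_1 · (x_2 ⇔ (x_3 ⇒ x_1)) = 0 · 1 = 0
¬(x_1 · (x_2 ⇔ (x_3 ⇒ x_1))) = ¬0 = 4
¬(x_1 · (x_2 ⇔ (x_3 ⇒ x_1))) ⇒ x_3 = 4 ⇒ 1 = 1
x_3 ⇒ x_1 = 1 ⇒ 0 = 3
x_2 ⇔ (x_3 ⇒ x_1) = 0 ⇔ 3 = 1
x_1 · (x_2 ⇔ (x_3 ⇒ x_1)) = 0 · 1 = 0
x_3 ⇒ (x_1 · (x_2 ⇔ (x_3 ⇒ x_1))) = 1 ⇒ 0 = 3
(¬(x_1 · (x_2 ⇔ (x_3 ⇒ x_1))) ⇒ x_3) + (x_3 ⇒ (x_1 · (x_2 ⇔ (x_3 ⇒ x_1)))) = 1 + 3 = 3
This gives 3 ≠ 4.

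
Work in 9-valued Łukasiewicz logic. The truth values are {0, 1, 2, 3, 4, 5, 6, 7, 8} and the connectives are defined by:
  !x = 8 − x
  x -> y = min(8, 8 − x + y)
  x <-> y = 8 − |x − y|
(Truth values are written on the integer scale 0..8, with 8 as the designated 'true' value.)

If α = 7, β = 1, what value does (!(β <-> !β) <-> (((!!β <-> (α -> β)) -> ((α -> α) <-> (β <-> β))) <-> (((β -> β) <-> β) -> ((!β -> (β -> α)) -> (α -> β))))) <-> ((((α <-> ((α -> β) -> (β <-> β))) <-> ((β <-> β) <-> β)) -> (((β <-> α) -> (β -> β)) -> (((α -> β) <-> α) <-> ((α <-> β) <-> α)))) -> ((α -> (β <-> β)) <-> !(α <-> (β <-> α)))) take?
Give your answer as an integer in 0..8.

!β = !1 = 7
β <-> !β = 1 <-> 7 = 2
!(β <-> !β) = !2 = 6
!β = !1 = 7
!!β = !7 = 1
α -> β = 7 -> 1 = 2
!!β <-> (α -> β) = 1 <-> 2 = 7
α -> α = 7 -> 7 = 8
β <-> β = 1 <-> 1 = 8
(α -> α) <-> (β <-> β) = 8 <-> 8 = 8
(!!β <-> (α -> β)) -> ((α -> α) <-> (β <-> β)) = 7 -> 8 = 8
β -> β = 1 -> 1 = 8
(β -> β) <-> β = 8 <-> 1 = 1
!β = !1 = 7
β -> α = 1 -> 7 = 8
!β -> (β -> α) = 7 -> 8 = 8
α -> β = 7 -> 1 = 2
(!β -> (β -> α)) -> (α -> β) = 8 -> 2 = 2
((β -> β) <-> β) -> ((!β -> (β -> α)) -> (α -> β)) = 1 -> 2 = 8
((!!β <-> (α -> β)) -> ((α -> α) <-> (β <-> β))) <-> (((β -> β) <-> β) -> ((!β -> (β -> α)) -> (α -> β))) = 8 <-> 8 = 8
!(β <-> !β) <-> (((!!β <-> (α -> β)) -> ((α -> α) <-> (β <-> β))) <-> (((β -> β) <-> β) -> ((!β -> (β -> α)) -> (α -> β)))) = 6 <-> 8 = 6
α -> β = 7 -> 1 = 2
β <-> β = 1 <-> 1 = 8
(α -> β) -> (β <-> β) = 2 -> 8 = 8
α <-> ((α -> β) -> (β <-> β)) = 7 <-> 8 = 7
β <-> β = 1 <-> 1 = 8
(β <-> β) <-> β = 8 <-> 1 = 1
(α <-> ((α -> β) -> (β <-> β))) <-> ((β <-> β) <-> β) = 7 <-> 1 = 2
β <-> α = 1 <-> 7 = 2
β -> β = 1 -> 1 = 8
(β <-> α) -> (β -> β) = 2 -> 8 = 8
α -> β = 7 -> 1 = 2
(α -> β) <-> α = 2 <-> 7 = 3
α <-> β = 7 <-> 1 = 2
(α <-> β) <-> α = 2 <-> 7 = 3
((α -> β) <-> α) <-> ((α <-> β) <-> α) = 3 <-> 3 = 8
((β <-> α) -> (β -> β)) -> (((α -> β) <-> α) <-> ((α <-> β) <-> α)) = 8 -> 8 = 8
((α <-> ((α -> β) -> (β <-> β))) <-> ((β <-> β) <-> β)) -> (((β <-> α) -> (β -> β)) -> (((α -> β) <-> α) <-> ((α <-> β) <-> α))) = 2 -> 8 = 8
β <-> β = 1 <-> 1 = 8
α -> (β <-> β) = 7 -> 8 = 8
β <-> α = 1 <-> 7 = 2
α <-> (β <-> α) = 7 <-> 2 = 3
!(α <-> (β <-> α)) = !3 = 5
(α -> (β <-> β)) <-> !(α <-> (β <-> α)) = 8 <-> 5 = 5
(((α <-> ((α -> β) -> (β <-> β))) <-> ((β <-> β) <-> β)) -> (((β <-> α) -> (β -> β)) -> (((α -> β) <-> α) <-> ((α <-> β) <-> α)))) -> ((α -> (β <-> β)) <-> !(α <-> (β <-> α))) = 8 -> 5 = 5
(!(β <-> !β) <-> (((!!β <-> (α -> β)) -> ((α -> α) <-> (β <-> β))) <-> (((β -> β) <-> β) -> ((!β -> (β -> α)) -> (α -> β))))) <-> ((((α <-> ((α -> β) -> (β <-> β))) <-> ((β <-> β) <-> β)) -> (((β <-> α) -> (β -> β)) -> (((α -> β) <-> α) <-> ((α <-> β) <-> α)))) -> ((α -> (β <-> β)) <-> !(α <-> (β <-> α)))) = 6 <-> 5 = 7

7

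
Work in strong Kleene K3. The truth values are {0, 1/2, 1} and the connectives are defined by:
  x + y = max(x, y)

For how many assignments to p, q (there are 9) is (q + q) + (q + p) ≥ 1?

5

p = 0, q = 0 ↦ 0  <
p = 0, q = 1/2 ↦ 1/2  <
p = 0, q = 1 ↦ 1  ≥
p = 1/2, q = 0 ↦ 1/2  <
p = 1/2, q = 1/2 ↦ 1/2  <
p = 1/2, q = 1 ↦ 1  ≥
p = 1, q = 0 ↦ 1  ≥
p = 1, q = 1/2 ↦ 1  ≥
p = 1, q = 1 ↦ 1  ≥
So 5 of the 9 assignments meet the threshold.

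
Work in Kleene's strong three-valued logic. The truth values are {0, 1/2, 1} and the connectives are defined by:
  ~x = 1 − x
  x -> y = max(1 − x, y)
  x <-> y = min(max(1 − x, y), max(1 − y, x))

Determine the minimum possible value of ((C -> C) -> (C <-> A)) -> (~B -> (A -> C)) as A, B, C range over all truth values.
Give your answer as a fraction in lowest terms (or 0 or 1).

1/2

Take A = 1/2, B = 0, C = 0:
C -> C = 0 -> 0 = 1
C <-> A = 0 <-> 1/2 = 1/2
(C -> C) -> (C <-> A) = 1 -> 1/2 = 1/2
~B = ~0 = 1
A -> C = 1/2 -> 0 = 1/2
~B -> (A -> C) = 1 -> 1/2 = 1/2
((C -> C) -> (C <-> A)) -> (~B -> (A -> C)) = 1/2 -> 1/2 = 1/2
No assignment yields a value below 1/2, so this is the minimum.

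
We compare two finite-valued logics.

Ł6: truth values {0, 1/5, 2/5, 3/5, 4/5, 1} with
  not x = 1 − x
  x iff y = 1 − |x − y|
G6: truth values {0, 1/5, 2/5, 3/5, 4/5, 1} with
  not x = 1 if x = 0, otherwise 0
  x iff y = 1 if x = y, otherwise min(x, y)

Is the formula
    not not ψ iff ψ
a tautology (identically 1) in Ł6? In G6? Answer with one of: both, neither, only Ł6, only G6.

In Ł6: every assignment gives 1 — tautology.
In G6: at ψ = 1/5 the value is 1/5 — not a tautology.

only Ł6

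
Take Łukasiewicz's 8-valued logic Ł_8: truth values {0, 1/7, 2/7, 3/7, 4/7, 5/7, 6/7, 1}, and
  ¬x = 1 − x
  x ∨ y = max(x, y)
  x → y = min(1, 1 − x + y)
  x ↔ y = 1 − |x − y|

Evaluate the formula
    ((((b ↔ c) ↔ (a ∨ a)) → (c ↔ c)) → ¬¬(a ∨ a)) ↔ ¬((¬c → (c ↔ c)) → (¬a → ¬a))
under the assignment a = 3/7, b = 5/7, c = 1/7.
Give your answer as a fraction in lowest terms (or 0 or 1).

4/7

b ↔ c = 5/7 ↔ 1/7 = 3/7
a ∨ a = 3/7 ∨ 3/7 = 3/7
(b ↔ c) ↔ (a ∨ a) = 3/7 ↔ 3/7 = 1
c ↔ c = 1/7 ↔ 1/7 = 1
((b ↔ c) ↔ (a ∨ a)) → (c ↔ c) = 1 → 1 = 1
a ∨ a = 3/7 ∨ 3/7 = 3/7
¬(a ∨ a) = ¬3/7 = 4/7
¬¬(a ∨ a) = ¬4/7 = 3/7
(((b ↔ c) ↔ (a ∨ a)) → (c ↔ c)) → ¬¬(a ∨ a) = 1 → 3/7 = 3/7
¬c = ¬1/7 = 6/7
c ↔ c = 1/7 ↔ 1/7 = 1
¬c → (c ↔ c) = 6/7 → 1 = 1
¬a = ¬3/7 = 4/7
¬a = ¬3/7 = 4/7
¬a → ¬a = 4/7 → 4/7 = 1
(¬c → (c ↔ c)) → (¬a → ¬a) = 1 → 1 = 1
¬((¬c → (c ↔ c)) → (¬a → ¬a)) = ¬1 = 0
((((b ↔ c) ↔ (a ∨ a)) → (c ↔ c)) → ¬¬(a ∨ a)) ↔ ¬((¬c → (c ↔ c)) → (¬a → ¬a)) = 3/7 ↔ 0 = 4/7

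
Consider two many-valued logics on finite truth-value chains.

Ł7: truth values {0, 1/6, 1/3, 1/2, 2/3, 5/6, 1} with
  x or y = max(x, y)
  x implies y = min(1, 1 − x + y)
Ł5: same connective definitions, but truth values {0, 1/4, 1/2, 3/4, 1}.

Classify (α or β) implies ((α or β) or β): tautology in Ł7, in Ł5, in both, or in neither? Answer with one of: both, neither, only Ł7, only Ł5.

both

In Ł7: every assignment gives 1 — tautology.
In Ł5: every assignment gives 1 — tautology.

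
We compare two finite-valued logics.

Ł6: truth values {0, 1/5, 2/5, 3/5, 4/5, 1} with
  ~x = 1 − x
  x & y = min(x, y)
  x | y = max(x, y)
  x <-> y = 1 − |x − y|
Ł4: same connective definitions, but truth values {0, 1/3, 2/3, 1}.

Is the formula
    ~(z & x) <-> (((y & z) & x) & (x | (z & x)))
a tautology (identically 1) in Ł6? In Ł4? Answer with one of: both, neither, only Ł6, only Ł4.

neither

In Ł6: at x = 0, y = 0, z = 0 the value is 0 — not a tautology.
In Ł4: at x = 0, y = 0, z = 0 the value is 0 — not a tautology.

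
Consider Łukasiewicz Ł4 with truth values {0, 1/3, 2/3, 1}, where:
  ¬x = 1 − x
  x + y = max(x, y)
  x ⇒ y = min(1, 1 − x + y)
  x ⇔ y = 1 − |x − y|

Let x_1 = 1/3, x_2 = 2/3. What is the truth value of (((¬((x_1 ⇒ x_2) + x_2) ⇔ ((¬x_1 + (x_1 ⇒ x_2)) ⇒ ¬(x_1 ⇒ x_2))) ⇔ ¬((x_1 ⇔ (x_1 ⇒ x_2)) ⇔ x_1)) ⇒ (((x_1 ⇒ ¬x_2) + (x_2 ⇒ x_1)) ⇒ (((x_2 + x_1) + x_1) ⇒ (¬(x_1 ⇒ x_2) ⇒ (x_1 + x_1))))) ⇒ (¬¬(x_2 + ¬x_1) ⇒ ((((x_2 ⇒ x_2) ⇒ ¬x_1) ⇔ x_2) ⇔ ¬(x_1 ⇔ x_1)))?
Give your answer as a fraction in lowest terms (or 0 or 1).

x_1 ⇒ x_2 = 1/3 ⇒ 2/3 = 1
(x_1 ⇒ x_2) + x_2 = 1 + 2/3 = 1
¬((x_1 ⇒ x_2) + x_2) = ¬1 = 0
¬x_1 = ¬1/3 = 2/3
x_1 ⇒ x_2 = 1/3 ⇒ 2/3 = 1
¬x_1 + (x_1 ⇒ x_2) = 2/3 + 1 = 1
x_1 ⇒ x_2 = 1/3 ⇒ 2/3 = 1
¬(x_1 ⇒ x_2) = ¬1 = 0
(¬x_1 + (x_1 ⇒ x_2)) ⇒ ¬(x_1 ⇒ x_2) = 1 ⇒ 0 = 0
¬((x_1 ⇒ x_2) + x_2) ⇔ ((¬x_1 + (x_1 ⇒ x_2)) ⇒ ¬(x_1 ⇒ x_2)) = 0 ⇔ 0 = 1
x_1 ⇒ x_2 = 1/3 ⇒ 2/3 = 1
x_1 ⇔ (x_1 ⇒ x_2) = 1/3 ⇔ 1 = 1/3
(x_1 ⇔ (x_1 ⇒ x_2)) ⇔ x_1 = 1/3 ⇔ 1/3 = 1
¬((x_1 ⇔ (x_1 ⇒ x_2)) ⇔ x_1) = ¬1 = 0
(¬((x_1 ⇒ x_2) + x_2) ⇔ ((¬x_1 + (x_1 ⇒ x_2)) ⇒ ¬(x_1 ⇒ x_2))) ⇔ ¬((x_1 ⇔ (x_1 ⇒ x_2)) ⇔ x_1) = 1 ⇔ 0 = 0
¬x_2 = ¬2/3 = 1/3
x_1 ⇒ ¬x_2 = 1/3 ⇒ 1/3 = 1
x_2 ⇒ x_1 = 2/3 ⇒ 1/3 = 2/3
(x_1 ⇒ ¬x_2) + (x_2 ⇒ x_1) = 1 + 2/3 = 1
x_2 + x_1 = 2/3 + 1/3 = 2/3
(x_2 + x_1) + x_1 = 2/3 + 1/3 = 2/3
x_1 ⇒ x_2 = 1/3 ⇒ 2/3 = 1
¬(x_1 ⇒ x_2) = ¬1 = 0
x_1 + x_1 = 1/3 + 1/3 = 1/3
¬(x_1 ⇒ x_2) ⇒ (x_1 + x_1) = 0 ⇒ 1/3 = 1
((x_2 + x_1) + x_1) ⇒ (¬(x_1 ⇒ x_2) ⇒ (x_1 + x_1)) = 2/3 ⇒ 1 = 1
((x_1 ⇒ ¬x_2) + (x_2 ⇒ x_1)) ⇒ (((x_2 + x_1) + x_1) ⇒ (¬(x_1 ⇒ x_2) ⇒ (x_1 + x_1))) = 1 ⇒ 1 = 1
((¬((x_1 ⇒ x_2) + x_2) ⇔ ((¬x_1 + (x_1 ⇒ x_2)) ⇒ ¬(x_1 ⇒ x_2))) ⇔ ¬((x_1 ⇔ (x_1 ⇒ x_2)) ⇔ x_1)) ⇒ (((x_1 ⇒ ¬x_2) + (x_2 ⇒ x_1)) ⇒ (((x_2 + x_1) + x_1) ⇒ (¬(x_1 ⇒ x_2) ⇒ (x_1 + x_1)))) = 0 ⇒ 1 = 1
¬x_1 = ¬1/3 = 2/3
x_2 + ¬x_1 = 2/3 + 2/3 = 2/3
¬(x_2 + ¬x_1) = ¬2/3 = 1/3
¬¬(x_2 + ¬x_1) = ¬1/3 = 2/3
x_2 ⇒ x_2 = 2/3 ⇒ 2/3 = 1
¬x_1 = ¬1/3 = 2/3
(x_2 ⇒ x_2) ⇒ ¬x_1 = 1 ⇒ 2/3 = 2/3
((x_2 ⇒ x_2) ⇒ ¬x_1) ⇔ x_2 = 2/3 ⇔ 2/3 = 1
x_1 ⇔ x_1 = 1/3 ⇔ 1/3 = 1
¬(x_1 ⇔ x_1) = ¬1 = 0
(((x_2 ⇒ x_2) ⇒ ¬x_1) ⇔ x_2) ⇔ ¬(x_1 ⇔ x_1) = 1 ⇔ 0 = 0
¬¬(x_2 + ¬x_1) ⇒ ((((x_2 ⇒ x_2) ⇒ ¬x_1) ⇔ x_2) ⇔ ¬(x_1 ⇔ x_1)) = 2/3 ⇒ 0 = 1/3
(((¬((x_1 ⇒ x_2) + x_2) ⇔ ((¬x_1 + (x_1 ⇒ x_2)) ⇒ ¬(x_1 ⇒ x_2))) ⇔ ¬((x_1 ⇔ (x_1 ⇒ x_2)) ⇔ x_1)) ⇒ (((x_1 ⇒ ¬x_2) + (x_2 ⇒ x_1)) ⇒ (((x_2 + x_1) + x_1) ⇒ (¬(x_1 ⇒ x_2) ⇒ (x_1 + x_1))))) ⇒ (¬¬(x_2 + ¬x_1) ⇒ ((((x_2 ⇒ x_2) ⇒ ¬x_1) ⇔ x_2) ⇔ ¬(x_1 ⇔ x_1))) = 1 ⇒ 1/3 = 1/3

1/3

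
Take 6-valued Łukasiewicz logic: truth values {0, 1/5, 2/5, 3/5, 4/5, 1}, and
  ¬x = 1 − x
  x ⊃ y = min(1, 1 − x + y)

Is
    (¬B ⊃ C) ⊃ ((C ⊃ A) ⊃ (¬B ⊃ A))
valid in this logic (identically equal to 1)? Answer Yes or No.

At A = 0, B = 3/5, C = 0, for instance:
¬B = ¬3/5 = 2/5
¬B ⊃ C = 2/5 ⊃ 0 = 3/5
C ⊃ A = 0 ⊃ 0 = 1
¬B ⊃ A = 2/5 ⊃ 0 = 3/5
(C ⊃ A) ⊃ (¬B ⊃ A) = 1 ⊃ 3/5 = 3/5
(¬B ⊃ C) ⊃ ((C ⊃ A) ⊃ (¬B ⊃ A)) = 3/5 ⊃ 3/5 = 1
and checking the remaining 215 assignments likewise gives ≥ 1 in every case.

Yes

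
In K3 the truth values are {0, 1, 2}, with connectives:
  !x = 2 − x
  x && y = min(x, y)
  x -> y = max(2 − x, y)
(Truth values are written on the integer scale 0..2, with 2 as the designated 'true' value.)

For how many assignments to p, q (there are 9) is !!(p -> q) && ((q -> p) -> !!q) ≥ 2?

p = 0, q = 0 ↦ 0  <
p = 0, q = 1 ↦ 1  <
p = 0, q = 2 ↦ 2  ≥
p = 1, q = 0 ↦ 0  <
p = 1, q = 1 ↦ 1  <
p = 1, q = 2 ↦ 2  ≥
p = 2, q = 0 ↦ 0  <
p = 2, q = 1 ↦ 1  <
p = 2, q = 2 ↦ 2  ≥
So 3 of the 9 assignments meet the threshold.

3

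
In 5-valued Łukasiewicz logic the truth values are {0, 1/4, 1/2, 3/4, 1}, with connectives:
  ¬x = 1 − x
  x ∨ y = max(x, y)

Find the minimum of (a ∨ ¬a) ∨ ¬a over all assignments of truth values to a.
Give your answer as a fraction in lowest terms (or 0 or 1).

1/2

Take a = 1/2:
¬a = ¬1/2 = 1/2
a ∨ ¬a = 1/2 ∨ 1/2 = 1/2
¬a = ¬1/2 = 1/2
(a ∨ ¬a) ∨ ¬a = 1/2 ∨ 1/2 = 1/2
No assignment yields a value below 1/2, so this is the minimum.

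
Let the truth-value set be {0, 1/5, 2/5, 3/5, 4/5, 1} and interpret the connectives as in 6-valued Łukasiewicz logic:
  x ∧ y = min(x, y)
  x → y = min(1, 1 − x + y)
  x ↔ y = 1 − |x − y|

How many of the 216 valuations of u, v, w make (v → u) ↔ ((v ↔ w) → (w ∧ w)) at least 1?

65

value 1: 65 assignments (counts)
value 4/5: 52 assignments
value 3/5: 36 assignments
value 2/5: 34 assignments
value 1/5: 17 assignments
value 0: 12 assignments
So 65 of the 216 assignments meet the threshold.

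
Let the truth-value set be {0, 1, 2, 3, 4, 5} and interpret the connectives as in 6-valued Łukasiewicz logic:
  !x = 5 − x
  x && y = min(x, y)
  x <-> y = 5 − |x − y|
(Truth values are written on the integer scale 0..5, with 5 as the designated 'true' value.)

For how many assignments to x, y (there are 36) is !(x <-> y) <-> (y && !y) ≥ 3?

28

value 5: 10 assignments (counts)
value 4: 12 assignments (counts)
value 3: 6 assignments (counts)
value 2: 4 assignments
value 1: 2 assignments
value 0: 2 assignments
So 28 of the 36 assignments meet the threshold.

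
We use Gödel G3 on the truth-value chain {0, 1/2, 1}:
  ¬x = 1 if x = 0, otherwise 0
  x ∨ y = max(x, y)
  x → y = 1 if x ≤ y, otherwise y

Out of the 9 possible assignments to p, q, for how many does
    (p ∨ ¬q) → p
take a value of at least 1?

7

p = 0, q = 0 ↦ 0  <
p = 0, q = 1/2 ↦ 1  ≥
p = 0, q = 1 ↦ 1  ≥
p = 1/2, q = 0 ↦ 1/2  <
p = 1/2, q = 1/2 ↦ 1  ≥
p = 1/2, q = 1 ↦ 1  ≥
p = 1, q = 0 ↦ 1  ≥
p = 1, q = 1/2 ↦ 1  ≥
p = 1, q = 1 ↦ 1  ≥
So 7 of the 9 assignments meet the threshold.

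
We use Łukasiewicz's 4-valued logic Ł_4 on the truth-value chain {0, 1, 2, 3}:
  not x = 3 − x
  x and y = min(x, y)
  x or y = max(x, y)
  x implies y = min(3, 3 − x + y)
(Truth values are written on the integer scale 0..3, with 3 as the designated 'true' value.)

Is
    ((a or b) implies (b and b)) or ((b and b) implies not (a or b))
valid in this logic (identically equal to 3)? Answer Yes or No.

No

Counterexample: take a = 3, b = 1.
a or b = 3 or 1 = 3
b and b = 1 and 1 = 1
(a or b) implies (b and b) = 3 implies 1 = 1
b and b = 1 and 1 = 1
a or b = 3 or 1 = 3
not (a or b) = not 3 = 0
(b and b) implies not (a or b) = 1 implies 0 = 2
((a or b) implies (b and b)) or ((b and b) implies not (a or b)) = 1 or 2 = 2
This gives 2 ≠ 3.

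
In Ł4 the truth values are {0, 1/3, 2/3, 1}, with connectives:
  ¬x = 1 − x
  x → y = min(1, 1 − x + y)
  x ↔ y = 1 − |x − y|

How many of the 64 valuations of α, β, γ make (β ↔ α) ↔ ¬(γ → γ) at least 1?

value 1: 8 assignments (counts)
value 2/3: 16 assignments
value 1/3: 24 assignments
value 0: 16 assignments
So 8 of the 64 assignments meet the threshold.

8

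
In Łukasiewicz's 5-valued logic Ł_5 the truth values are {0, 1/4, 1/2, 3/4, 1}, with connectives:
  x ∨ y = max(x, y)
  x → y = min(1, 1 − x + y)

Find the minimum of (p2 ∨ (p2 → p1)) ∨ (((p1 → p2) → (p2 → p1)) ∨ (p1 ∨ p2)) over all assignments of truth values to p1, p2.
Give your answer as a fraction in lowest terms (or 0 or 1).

1/2

Take p1 = 0, p2 = 1/2:
p2 → p1 = 1/2 → 0 = 1/2
p2 ∨ (p2 → p1) = 1/2 ∨ 1/2 = 1/2
p1 → p2 = 0 → 1/2 = 1
p2 → p1 = 1/2 → 0 = 1/2
(p1 → p2) → (p2 → p1) = 1 → 1/2 = 1/2
p1 ∨ p2 = 0 ∨ 1/2 = 1/2
((p1 → p2) → (p2 → p1)) ∨ (p1 ∨ p2) = 1/2 ∨ 1/2 = 1/2
(p2 ∨ (p2 → p1)) ∨ (((p1 → p2) → (p2 → p1)) ∨ (p1 ∨ p2)) = 1/2 ∨ 1/2 = 1/2
No assignment yields a value below 1/2, so this is the minimum.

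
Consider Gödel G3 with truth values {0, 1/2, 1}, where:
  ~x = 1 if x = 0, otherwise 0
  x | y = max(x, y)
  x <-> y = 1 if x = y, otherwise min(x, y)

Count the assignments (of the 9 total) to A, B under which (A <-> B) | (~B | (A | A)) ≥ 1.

6

A = 0, B = 0 ↦ 1  ≥
A = 0, B = 1/2 ↦ 0  <
A = 0, B = 1 ↦ 0  <
A = 1/2, B = 0 ↦ 1  ≥
A = 1/2, B = 1/2 ↦ 1  ≥
A = 1/2, B = 1 ↦ 1/2  <
A = 1, B = 0 ↦ 1  ≥
A = 1, B = 1/2 ↦ 1  ≥
A = 1, B = 1 ↦ 1  ≥
So 6 of the 9 assignments meet the threshold.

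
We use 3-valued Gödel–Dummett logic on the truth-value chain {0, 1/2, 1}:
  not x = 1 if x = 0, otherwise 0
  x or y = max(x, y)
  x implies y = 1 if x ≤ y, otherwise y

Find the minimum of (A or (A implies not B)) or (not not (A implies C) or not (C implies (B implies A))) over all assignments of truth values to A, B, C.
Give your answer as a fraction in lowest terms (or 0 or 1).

1/2

Take A = 1/2, B = 1/2, C = 0:
not B = not 1/2 = 0
A implies not B = 1/2 implies 0 = 0
A or (A implies not B) = 1/2 or 0 = 1/2
A implies C = 1/2 implies 0 = 0
not (A implies C) = not 0 = 1
not not (A implies C) = not 1 = 0
B implies A = 1/2 implies 1/2 = 1
C implies (B implies A) = 0 implies 1 = 1
not (C implies (B implies A)) = not 1 = 0
not not (A implies C) or not (C implies (B implies A)) = 0 or 0 = 0
(A or (A implies not B)) or (not not (A implies C) or not (C implies (B implies A))) = 1/2 or 0 = 1/2
No assignment yields a value below 1/2, so this is the minimum.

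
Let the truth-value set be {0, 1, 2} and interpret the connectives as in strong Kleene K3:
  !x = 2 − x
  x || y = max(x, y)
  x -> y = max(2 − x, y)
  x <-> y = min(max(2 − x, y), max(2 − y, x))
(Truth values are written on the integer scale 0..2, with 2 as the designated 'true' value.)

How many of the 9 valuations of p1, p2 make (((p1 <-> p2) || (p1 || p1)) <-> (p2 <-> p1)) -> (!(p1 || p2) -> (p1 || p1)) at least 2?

5

p1 = 0, p2 = 0 ↦ 0  <
p1 = 0, p2 = 1 ↦ 1  <
p1 = 0, p2 = 2 ↦ 2  ≥
p1 = 1, p2 = 0 ↦ 1  <
p1 = 1, p2 = 1 ↦ 1  <
p1 = 1, p2 = 2 ↦ 2  ≥
p1 = 2, p2 = 0 ↦ 2  ≥
p1 = 2, p2 = 1 ↦ 2  ≥
p1 = 2, p2 = 2 ↦ 2  ≥
So 5 of the 9 assignments meet the threshold.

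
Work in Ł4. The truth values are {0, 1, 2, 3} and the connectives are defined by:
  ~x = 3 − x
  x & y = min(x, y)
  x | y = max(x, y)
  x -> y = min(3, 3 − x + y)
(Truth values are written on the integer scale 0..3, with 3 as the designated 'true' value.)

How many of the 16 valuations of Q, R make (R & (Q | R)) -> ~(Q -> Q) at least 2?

Q = 0, R = 0 ↦ 3  ≥
Q = 0, R = 1 ↦ 2  ≥
Q = 0, R = 2 ↦ 1  <
Q = 0, R = 3 ↦ 0  <
Q = 1, R = 0 ↦ 3  ≥
Q = 1, R = 1 ↦ 2  ≥
Q = 1, R = 2 ↦ 1  <
Q = 1, R = 3 ↦ 0  <
Q = 2, R = 0 ↦ 3  ≥
Q = 2, R = 1 ↦ 2  ≥
Q = 2, R = 2 ↦ 1  <
Q = 2, R = 3 ↦ 0  <
Q = 3, R = 0 ↦ 3  ≥
Q = 3, R = 1 ↦ 2  ≥
Q = 3, R = 2 ↦ 1  <
Q = 3, R = 3 ↦ 0  <
So 8 of the 16 assignments meet the threshold.

8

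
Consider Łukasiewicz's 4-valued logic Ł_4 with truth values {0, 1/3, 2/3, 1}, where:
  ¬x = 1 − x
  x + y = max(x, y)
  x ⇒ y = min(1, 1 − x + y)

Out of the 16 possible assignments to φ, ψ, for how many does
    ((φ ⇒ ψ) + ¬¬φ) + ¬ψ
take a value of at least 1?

15

φ = 0, ψ = 0 ↦ 1  ≥
φ = 0, ψ = 1/3 ↦ 1  ≥
φ = 0, ψ = 2/3 ↦ 1  ≥
φ = 0, ψ = 1 ↦ 1  ≥
φ = 1/3, ψ = 0 ↦ 1  ≥
φ = 1/3, ψ = 1/3 ↦ 1  ≥
φ = 1/3, ψ = 2/3 ↦ 1  ≥
φ = 1/3, ψ = 1 ↦ 1  ≥
φ = 2/3, ψ = 0 ↦ 1  ≥
φ = 2/3, ψ = 1/3 ↦ 2/3  <
φ = 2/3, ψ = 2/3 ↦ 1  ≥
φ = 2/3, ψ = 1 ↦ 1  ≥
φ = 1, ψ = 0 ↦ 1  ≥
φ = 1, ψ = 1/3 ↦ 1  ≥
φ = 1, ψ = 2/3 ↦ 1  ≥
φ = 1, ψ = 1 ↦ 1  ≥
So 15 of the 16 assignments meet the threshold.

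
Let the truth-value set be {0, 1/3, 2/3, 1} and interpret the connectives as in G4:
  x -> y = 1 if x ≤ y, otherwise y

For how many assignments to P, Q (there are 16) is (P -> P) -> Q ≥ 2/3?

P = 0, Q = 0 ↦ 0  <
P = 0, Q = 1/3 ↦ 1/3  <
P = 0, Q = 2/3 ↦ 2/3  ≥
P = 0, Q = 1 ↦ 1  ≥
P = 1/3, Q = 0 ↦ 0  <
P = 1/3, Q = 1/3 ↦ 1/3  <
P = 1/3, Q = 2/3 ↦ 2/3  ≥
P = 1/3, Q = 1 ↦ 1  ≥
P = 2/3, Q = 0 ↦ 0  <
P = 2/3, Q = 1/3 ↦ 1/3  <
P = 2/3, Q = 2/3 ↦ 2/3  ≥
P = 2/3, Q = 1 ↦ 1  ≥
P = 1, Q = 0 ↦ 0  <
P = 1, Q = 1/3 ↦ 1/3  <
P = 1, Q = 2/3 ↦ 2/3  ≥
P = 1, Q = 1 ↦ 1  ≥
So 8 of the 16 assignments meet the threshold.

8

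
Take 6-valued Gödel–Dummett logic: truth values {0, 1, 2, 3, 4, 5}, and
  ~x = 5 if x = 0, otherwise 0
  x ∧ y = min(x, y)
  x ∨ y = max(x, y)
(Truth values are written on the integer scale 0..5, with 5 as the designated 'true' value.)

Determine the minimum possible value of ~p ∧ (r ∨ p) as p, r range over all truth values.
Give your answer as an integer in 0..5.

Take p = 0, r = 0:
~p = ~0 = 5
r ∨ p = 0 ∨ 0 = 0
~p ∧ (r ∨ p) = 5 ∧ 0 = 0
No assignment yields a value below 0, so this is the minimum.

0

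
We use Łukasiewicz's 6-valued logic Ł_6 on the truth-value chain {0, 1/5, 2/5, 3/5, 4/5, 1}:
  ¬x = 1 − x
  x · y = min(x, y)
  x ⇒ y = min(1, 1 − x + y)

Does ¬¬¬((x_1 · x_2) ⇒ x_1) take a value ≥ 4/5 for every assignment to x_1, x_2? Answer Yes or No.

No

Counterexample: take x_1 = 0, x_2 = 0.
x_1 · x_2 = 0 · 0 = 0
(x_1 · x_2) ⇒ x_1 = 0 ⇒ 0 = 1
¬((x_1 · x_2) ⇒ x_1) = ¬1 = 0
¬¬((x_1 · x_2) ⇒ x_1) = ¬0 = 1
¬¬¬((x_1 · x_2) ⇒ x_1) = ¬1 = 0
This gives 0, which is below 4/5.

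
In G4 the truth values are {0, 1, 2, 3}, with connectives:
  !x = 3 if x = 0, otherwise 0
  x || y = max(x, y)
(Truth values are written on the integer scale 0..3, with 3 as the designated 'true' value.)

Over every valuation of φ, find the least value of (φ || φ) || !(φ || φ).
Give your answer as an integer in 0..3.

Take φ = 1:
φ || φ = 1 || 1 = 1
φ || φ = 1 || 1 = 1
!(φ || φ) = !1 = 0
(φ || φ) || !(φ || φ) = 1 || 0 = 1
No assignment yields a value below 1, so this is the minimum.

1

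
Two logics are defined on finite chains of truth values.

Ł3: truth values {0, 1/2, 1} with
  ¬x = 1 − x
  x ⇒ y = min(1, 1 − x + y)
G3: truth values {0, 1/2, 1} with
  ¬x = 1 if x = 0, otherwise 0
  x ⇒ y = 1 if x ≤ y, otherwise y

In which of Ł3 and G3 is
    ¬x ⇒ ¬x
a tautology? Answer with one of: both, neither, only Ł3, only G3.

In Ł3: every assignment gives 1 — tautology.
In G3: every assignment gives 1 — tautology.

both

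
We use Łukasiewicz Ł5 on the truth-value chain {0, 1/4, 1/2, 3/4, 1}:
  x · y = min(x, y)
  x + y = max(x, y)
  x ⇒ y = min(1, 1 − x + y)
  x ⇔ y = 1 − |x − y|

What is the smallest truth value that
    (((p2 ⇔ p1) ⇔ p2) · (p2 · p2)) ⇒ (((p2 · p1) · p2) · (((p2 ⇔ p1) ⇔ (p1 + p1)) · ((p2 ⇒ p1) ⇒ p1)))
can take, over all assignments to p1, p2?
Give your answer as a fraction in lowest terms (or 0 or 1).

1/2

Take p1 = 0, p2 = 1/2:
p2 ⇔ p1 = 1/2 ⇔ 0 = 1/2
(p2 ⇔ p1) ⇔ p2 = 1/2 ⇔ 1/2 = 1
p2 · p2 = 1/2 · 1/2 = 1/2
((p2 ⇔ p1) ⇔ p2) · (p2 · p2) = 1 · 1/2 = 1/2
p2 · p1 = 1/2 · 0 = 0
(p2 · p1) · p2 = 0 · 1/2 = 0
p2 ⇔ p1 = 1/2 ⇔ 0 = 1/2
p1 + p1 = 0 + 0 = 0
(p2 ⇔ p1) ⇔ (p1 + p1) = 1/2 ⇔ 0 = 1/2
p2 ⇒ p1 = 1/2 ⇒ 0 = 1/2
(p2 ⇒ p1) ⇒ p1 = 1/2 ⇒ 0 = 1/2
((p2 ⇔ p1) ⇔ (p1 + p1)) · ((p2 ⇒ p1) ⇒ p1) = 1/2 · 1/2 = 1/2
((p2 · p1) · p2) · (((p2 ⇔ p1) ⇔ (p1 + p1)) · ((p2 ⇒ p1) ⇒ p1)) = 0 · 1/2 = 0
(((p2 ⇔ p1) ⇔ p2) · (p2 · p2)) ⇒ (((p2 · p1) · p2) · (((p2 ⇔ p1) ⇔ (p1 + p1)) · ((p2 ⇒ p1) ⇒ p1))) = 1/2 ⇒ 0 = 1/2
No assignment yields a value below 1/2, so this is the minimum.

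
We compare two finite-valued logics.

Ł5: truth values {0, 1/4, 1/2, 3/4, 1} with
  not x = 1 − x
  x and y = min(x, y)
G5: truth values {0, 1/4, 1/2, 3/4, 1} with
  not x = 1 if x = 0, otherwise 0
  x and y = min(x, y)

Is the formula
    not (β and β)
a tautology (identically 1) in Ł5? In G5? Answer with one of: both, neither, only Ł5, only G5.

In Ł5: at β = 1/4 the value is 3/4 — not a tautology.
In G5: at β = 1/4 the value is 0 — not a tautology.

neither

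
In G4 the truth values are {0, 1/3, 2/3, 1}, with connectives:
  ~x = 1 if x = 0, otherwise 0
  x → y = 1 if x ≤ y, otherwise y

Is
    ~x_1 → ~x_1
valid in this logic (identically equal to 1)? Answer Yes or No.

x_1 = 0 ↦ 1
x_1 = 1/3 ↦ 1
x_1 = 2/3 ↦ 1
x_1 = 1 ↦ 1
Every assignment gives a value ≥ 1.

Yes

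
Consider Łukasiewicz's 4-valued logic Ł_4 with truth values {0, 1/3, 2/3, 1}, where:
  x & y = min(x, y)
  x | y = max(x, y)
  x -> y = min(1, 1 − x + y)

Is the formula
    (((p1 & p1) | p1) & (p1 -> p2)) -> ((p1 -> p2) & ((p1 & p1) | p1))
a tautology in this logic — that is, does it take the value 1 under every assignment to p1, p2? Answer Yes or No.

Yes

p1 = 0, p2 = 0 ↦ 1
p1 = 0, p2 = 1/3 ↦ 1
p1 = 0, p2 = 2/3 ↦ 1
p1 = 0, p2 = 1 ↦ 1
p1 = 1/3, p2 = 0 ↦ 1
p1 = 1/3, p2 = 1/3 ↦ 1
p1 = 1/3, p2 = 2/3 ↦ 1
p1 = 1/3, p2 = 1 ↦ 1
p1 = 2/3, p2 = 0 ↦ 1
p1 = 2/3, p2 = 1/3 ↦ 1
p1 = 2/3, p2 = 2/3 ↦ 1
p1 = 2/3, p2 = 1 ↦ 1
p1 = 1, p2 = 0 ↦ 1
p1 = 1, p2 = 1/3 ↦ 1
p1 = 1, p2 = 2/3 ↦ 1
p1 = 1, p2 = 1 ↦ 1
Every assignment gives a value ≥ 1.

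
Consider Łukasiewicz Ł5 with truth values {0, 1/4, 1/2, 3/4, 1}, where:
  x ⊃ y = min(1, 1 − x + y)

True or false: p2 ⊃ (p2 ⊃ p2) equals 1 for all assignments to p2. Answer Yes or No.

p2 = 0 ↦ 1
p2 = 1/4 ↦ 1
p2 = 1/2 ↦ 1
p2 = 3/4 ↦ 1
p2 = 1 ↦ 1
Every assignment gives a value ≥ 1.

Yes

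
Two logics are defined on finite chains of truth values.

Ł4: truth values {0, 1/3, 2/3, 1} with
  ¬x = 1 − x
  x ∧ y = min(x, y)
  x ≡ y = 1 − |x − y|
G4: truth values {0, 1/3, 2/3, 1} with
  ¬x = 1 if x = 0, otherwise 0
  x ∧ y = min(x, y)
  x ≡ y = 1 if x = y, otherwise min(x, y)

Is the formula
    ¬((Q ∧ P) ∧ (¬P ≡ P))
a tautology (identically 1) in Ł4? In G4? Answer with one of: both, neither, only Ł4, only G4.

In Ł4: at P = 1/3, Q = 1/3 the value is 2/3 — not a tautology.
In G4: every assignment gives 1 — tautology.

only G4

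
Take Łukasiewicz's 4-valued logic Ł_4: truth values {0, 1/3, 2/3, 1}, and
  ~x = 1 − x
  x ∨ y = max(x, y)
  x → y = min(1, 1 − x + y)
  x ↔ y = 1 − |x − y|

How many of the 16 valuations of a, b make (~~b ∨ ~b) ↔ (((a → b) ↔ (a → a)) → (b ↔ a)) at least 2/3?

14

a = 0, b = 0 ↦ 1  ≥
a = 0, b = 1/3 ↦ 1  ≥
a = 0, b = 2/3 ↦ 2/3  ≥
a = 0, b = 1 ↦ 0  <
a = 1/3, b = 0 ↦ 1  ≥
a = 1/3, b = 1/3 ↦ 2/3  ≥
a = 1/3, b = 2/3 ↦ 1  ≥
a = 1/3, b = 1 ↦ 1/3  <
a = 2/3, b = 0 ↦ 1  ≥
a = 2/3, b = 1/3 ↦ 2/3  ≥
a = 2/3, b = 2/3 ↦ 2/3  ≥
a = 2/3, b = 1 ↦ 2/3  ≥
a = 1, b = 0 ↦ 1  ≥
a = 1, b = 1/3 ↦ 2/3  ≥
a = 1, b = 2/3 ↦ 2/3  ≥
a = 1, b = 1 ↦ 1  ≥
So 14 of the 16 assignments meet the threshold.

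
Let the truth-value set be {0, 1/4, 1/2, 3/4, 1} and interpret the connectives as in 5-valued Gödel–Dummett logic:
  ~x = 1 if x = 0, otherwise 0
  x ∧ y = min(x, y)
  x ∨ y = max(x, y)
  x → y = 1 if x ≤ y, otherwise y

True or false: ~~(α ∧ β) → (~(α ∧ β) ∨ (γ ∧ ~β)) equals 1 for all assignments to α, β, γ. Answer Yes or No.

No

Counterexample: take α = 1/4, β = 1/4, γ = 0.
α ∧ β = 1/4 ∧ 1/4 = 1/4
~(α ∧ β) = ~1/4 = 0
~~(α ∧ β) = ~0 = 1
α ∧ β = 1/4 ∧ 1/4 = 1/4
~(α ∧ β) = ~1/4 = 0
~β = ~1/4 = 0
γ ∧ ~β = 0 ∧ 0 = 0
~(α ∧ β) ∨ (γ ∧ ~β) = 0 ∨ 0 = 0
~~(α ∧ β) → (~(α ∧ β) ∨ (γ ∧ ~β)) = 1 → 0 = 0
This gives 0 ≠ 1.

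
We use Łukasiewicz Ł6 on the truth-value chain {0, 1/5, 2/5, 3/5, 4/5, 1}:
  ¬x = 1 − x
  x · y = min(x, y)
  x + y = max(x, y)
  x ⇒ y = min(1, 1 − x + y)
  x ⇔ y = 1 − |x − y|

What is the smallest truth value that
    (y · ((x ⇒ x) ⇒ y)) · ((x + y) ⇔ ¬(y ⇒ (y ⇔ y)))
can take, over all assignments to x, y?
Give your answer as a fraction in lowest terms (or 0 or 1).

0

Take x = 0, y = 0:
x ⇒ x = 0 ⇒ 0 = 1
(x ⇒ x) ⇒ y = 1 ⇒ 0 = 0
y · ((x ⇒ x) ⇒ y) = 0 · 0 = 0
x + y = 0 + 0 = 0
y ⇔ y = 0 ⇔ 0 = 1
y ⇒ (y ⇔ y) = 0 ⇒ 1 = 1
¬(y ⇒ (y ⇔ y)) = ¬1 = 0
(x + y) ⇔ ¬(y ⇒ (y ⇔ y)) = 0 ⇔ 0 = 1
(y · ((x ⇒ x) ⇒ y)) · ((x + y) ⇔ ¬(y ⇒ (y ⇔ y))) = 0 · 1 = 0
No assignment yields a value below 0, so this is the minimum.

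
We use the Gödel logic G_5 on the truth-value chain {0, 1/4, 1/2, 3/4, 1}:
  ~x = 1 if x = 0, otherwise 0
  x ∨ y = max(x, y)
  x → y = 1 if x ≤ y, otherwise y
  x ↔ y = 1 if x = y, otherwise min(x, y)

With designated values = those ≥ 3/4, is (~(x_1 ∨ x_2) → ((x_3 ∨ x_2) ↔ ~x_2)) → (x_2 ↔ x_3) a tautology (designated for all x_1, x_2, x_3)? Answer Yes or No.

No

Counterexample: take x_1 = 0, x_2 = 0, x_3 = 1/4.
x_1 ∨ x_2 = 0 ∨ 0 = 0
~(x_1 ∨ x_2) = ~0 = 1
x_3 ∨ x_2 = 1/4 ∨ 0 = 1/4
~x_2 = ~0 = 1
(x_3 ∨ x_2) ↔ ~x_2 = 1/4 ↔ 1 = 1/4
~(x_1 ∨ x_2) → ((x_3 ∨ x_2) ↔ ~x_2) = 1 → 1/4 = 1/4
x_2 ↔ x_3 = 0 ↔ 1/4 = 0
(~(x_1 ∨ x_2) → ((x_3 ∨ x_2) ↔ ~x_2)) → (x_2 ↔ x_3) = 1/4 → 0 = 0
This gives 0, which is below 3/4.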